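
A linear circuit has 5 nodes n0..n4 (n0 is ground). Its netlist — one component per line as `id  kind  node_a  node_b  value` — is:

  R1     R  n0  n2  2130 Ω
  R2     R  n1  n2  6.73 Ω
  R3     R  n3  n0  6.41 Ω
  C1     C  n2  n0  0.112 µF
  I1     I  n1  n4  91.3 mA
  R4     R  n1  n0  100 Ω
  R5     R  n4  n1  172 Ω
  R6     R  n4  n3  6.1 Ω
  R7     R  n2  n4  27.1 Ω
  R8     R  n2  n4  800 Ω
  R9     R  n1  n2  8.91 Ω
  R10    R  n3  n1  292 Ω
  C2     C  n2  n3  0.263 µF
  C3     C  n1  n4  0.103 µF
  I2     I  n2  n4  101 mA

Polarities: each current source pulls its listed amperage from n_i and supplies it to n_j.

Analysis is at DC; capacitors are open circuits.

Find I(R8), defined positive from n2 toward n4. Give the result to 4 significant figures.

-0.004232 A

Element admittances at DC:
  Y(R1) = 0.0004695 S between n0,n2
  Y(R2) = 0.1486 S between n1,n2
  Y(R3) = 0.1560 S between n3,n0
  Y(C1) = 0.000 S between n2,n0
  I1: injects 0.0913 A into n4 (from n1)
  Y(R4) = 0.01000 S between n1,n0
  Y(R5) = 0.005814 S between n4,n1
  Y(R6) = 0.1639 S between n4,n3
  Y(R7) = 0.03690 S between n2,n4
  Y(R8) = 0.001250 S between n2,n4
  Y(R9) = 0.1122 S between n1,n2
  Y(R10) = 0.003425 S between n3,n1
  Y(C2) = 0.000 S between n2,n3
  Y(C3) = 0.000 S between n1,n4
  I2: injects 0.101 A into n4 (from n2)
Assemble and solve the 4×4 MNA system:
  V(n1)=-3.034  V(n2)=-2.921  V(n3)=0.2033  V(n4)=0.4644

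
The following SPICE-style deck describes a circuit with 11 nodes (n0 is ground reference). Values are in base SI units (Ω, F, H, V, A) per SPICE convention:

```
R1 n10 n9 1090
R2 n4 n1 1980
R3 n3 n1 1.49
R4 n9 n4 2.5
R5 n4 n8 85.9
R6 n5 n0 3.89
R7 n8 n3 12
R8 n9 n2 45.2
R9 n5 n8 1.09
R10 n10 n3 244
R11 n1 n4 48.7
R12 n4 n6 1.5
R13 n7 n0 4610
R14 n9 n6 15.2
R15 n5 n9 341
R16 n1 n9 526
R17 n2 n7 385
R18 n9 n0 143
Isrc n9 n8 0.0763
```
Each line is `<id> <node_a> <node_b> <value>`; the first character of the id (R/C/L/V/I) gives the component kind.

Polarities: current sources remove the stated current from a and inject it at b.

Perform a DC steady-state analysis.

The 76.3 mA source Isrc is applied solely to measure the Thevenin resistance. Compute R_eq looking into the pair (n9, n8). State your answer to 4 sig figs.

R_eq = 26.39 Ω

Apply KCL at each of the 10 non-ground nodes and solve the resulting linear system.
Node n1: branches {R2, R3, R11, R16} → V_1 = -0.3865
Node n2: branches {R8, R17} → V_2 = -1.921
Node n3: branches {R3, R7, R10} → V_3 = -0.3370
Node n4: branches {R2, R4, R5, R11, R12} → V_4 = -1.824
Node n5: branches {R6, R9, R15} → V_5 = 0.05422
Node n6: branches {R12, R14} → V_6 = -1.835
Node n7: branches {R13, R17} → V_7 = -1.773
Node n8: branches {R5, R7, R9, Isrc} → V_8 = 0.07578
Node n9: branches {R1, R4, R8, R14, R15, R16, R18, Isrc} → V_9 = -1.938
Node n10: branches {R1, R10} → V_10 = -0.6299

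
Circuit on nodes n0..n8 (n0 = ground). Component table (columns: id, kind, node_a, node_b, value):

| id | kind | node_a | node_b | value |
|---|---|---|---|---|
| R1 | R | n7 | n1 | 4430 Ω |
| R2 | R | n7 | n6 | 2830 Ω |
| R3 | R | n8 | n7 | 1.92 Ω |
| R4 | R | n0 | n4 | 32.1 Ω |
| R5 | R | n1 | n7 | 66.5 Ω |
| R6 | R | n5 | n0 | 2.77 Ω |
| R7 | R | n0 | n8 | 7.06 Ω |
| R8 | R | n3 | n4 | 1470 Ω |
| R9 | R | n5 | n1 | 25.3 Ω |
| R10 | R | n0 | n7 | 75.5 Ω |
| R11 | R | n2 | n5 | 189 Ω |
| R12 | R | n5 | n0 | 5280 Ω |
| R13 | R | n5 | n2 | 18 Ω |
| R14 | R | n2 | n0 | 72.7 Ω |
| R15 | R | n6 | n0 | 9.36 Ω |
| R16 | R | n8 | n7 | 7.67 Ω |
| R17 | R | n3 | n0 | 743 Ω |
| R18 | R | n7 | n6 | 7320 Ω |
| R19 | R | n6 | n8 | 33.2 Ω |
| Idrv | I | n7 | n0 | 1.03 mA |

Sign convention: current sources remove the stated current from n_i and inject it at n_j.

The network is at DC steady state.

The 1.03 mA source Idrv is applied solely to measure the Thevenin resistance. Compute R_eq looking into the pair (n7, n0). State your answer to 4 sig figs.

MNA unknowns: 8 node voltages V₁..V_8
R1: Y=0.0002257 on G[7,1]
R2: Y=0.0003534 on G[7,6]
R3: Y=0.5208 on G[8,7]
R4: Y=0.03115 on G[0,4]
R5: Y=0.01504 on G[1,7]
R6: Y=0.3610 on G[5,0]
R7: Y=0.1416 on G[0,8]
R8: Y=0.0006803 on G[3,4]
R9: Y=0.03953 on G[5,1]
R10: Y=0.01325 on G[0,7]
R11: Y=0.005291 on G[2,5]
R12: Y=0.0001894 on G[5,0]
R13: Y=0.05556 on G[5,2]
R14: Y=0.01376 on G[2,0]
R15: Y=0.1068 on G[6,0]
R16: Y=0.1304 on G[8,7]
R17: Y=0.001346 on G[3,0]
R18: Y=0.0001366 on G[7,6]
R19: Y=0.03012 on G[6,8]
Idrv: z[7]−=0.00103, z[0]+=0.00103
solve → V1=-0.001976, V2=-0.0001546, V3=0.000, V4=0.000, V5=-0.0001896, V6=-0.001178, V7=-0.006602, V8=-0.005267

R_eq = 6.410 Ω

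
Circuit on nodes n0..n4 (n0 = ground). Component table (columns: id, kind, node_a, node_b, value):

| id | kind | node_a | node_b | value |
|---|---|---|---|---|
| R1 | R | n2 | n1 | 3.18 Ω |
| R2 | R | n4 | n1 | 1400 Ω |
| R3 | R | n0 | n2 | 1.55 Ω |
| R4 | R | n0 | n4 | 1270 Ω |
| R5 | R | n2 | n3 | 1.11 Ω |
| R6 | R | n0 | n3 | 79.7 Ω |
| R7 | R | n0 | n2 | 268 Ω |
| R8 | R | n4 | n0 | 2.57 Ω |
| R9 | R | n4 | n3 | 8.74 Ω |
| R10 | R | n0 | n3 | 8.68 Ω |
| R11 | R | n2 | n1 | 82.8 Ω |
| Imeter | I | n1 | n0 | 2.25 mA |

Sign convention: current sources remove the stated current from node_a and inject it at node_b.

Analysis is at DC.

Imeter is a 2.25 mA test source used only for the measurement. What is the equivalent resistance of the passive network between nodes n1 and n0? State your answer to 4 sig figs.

Apply KCL at each of the 4 non-ground nodes and solve the resulting linear system.
Node n1: branches {R1, R2, R11, Imeter} → V_1 = -0.009597
Node n2: branches {R1, R3, R5, R7, R11} → V_2 = -0.002727
Node n3: branches {R5, R6, R9, R10} → V_3 = -0.002200
Node n4: branches {R2, R4, R8, R9} → V_4 = -0.0005120

R_eq = 4.265 Ω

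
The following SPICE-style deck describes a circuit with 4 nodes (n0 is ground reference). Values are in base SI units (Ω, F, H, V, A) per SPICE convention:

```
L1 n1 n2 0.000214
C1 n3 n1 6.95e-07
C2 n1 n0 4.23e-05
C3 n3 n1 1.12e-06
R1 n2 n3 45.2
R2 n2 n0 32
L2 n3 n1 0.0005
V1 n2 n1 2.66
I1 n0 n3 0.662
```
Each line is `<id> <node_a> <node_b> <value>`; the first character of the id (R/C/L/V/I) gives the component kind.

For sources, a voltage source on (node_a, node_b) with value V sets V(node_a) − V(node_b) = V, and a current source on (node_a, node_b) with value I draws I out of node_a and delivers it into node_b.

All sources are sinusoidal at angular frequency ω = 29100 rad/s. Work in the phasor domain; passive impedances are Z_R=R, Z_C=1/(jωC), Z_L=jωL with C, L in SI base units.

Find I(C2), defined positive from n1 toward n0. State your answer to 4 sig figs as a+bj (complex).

0.5785+0.01469j A

Apply KCL at each of the 3 non-ground nodes and solve the resulting linear system.
Node n1: branches {L1, C1, C2, C3, L2, V1} → V_1 = 0.01193-0.4700j
Node n2: branches {L1, R1, R2, V1} → V_2 = 2.672-0.4700j
Node n3: branches {C1, C3, R1, L2, I1} → V_3 = 21.49+14.97j
Source currents: i(V1)=0.3327+0.7835j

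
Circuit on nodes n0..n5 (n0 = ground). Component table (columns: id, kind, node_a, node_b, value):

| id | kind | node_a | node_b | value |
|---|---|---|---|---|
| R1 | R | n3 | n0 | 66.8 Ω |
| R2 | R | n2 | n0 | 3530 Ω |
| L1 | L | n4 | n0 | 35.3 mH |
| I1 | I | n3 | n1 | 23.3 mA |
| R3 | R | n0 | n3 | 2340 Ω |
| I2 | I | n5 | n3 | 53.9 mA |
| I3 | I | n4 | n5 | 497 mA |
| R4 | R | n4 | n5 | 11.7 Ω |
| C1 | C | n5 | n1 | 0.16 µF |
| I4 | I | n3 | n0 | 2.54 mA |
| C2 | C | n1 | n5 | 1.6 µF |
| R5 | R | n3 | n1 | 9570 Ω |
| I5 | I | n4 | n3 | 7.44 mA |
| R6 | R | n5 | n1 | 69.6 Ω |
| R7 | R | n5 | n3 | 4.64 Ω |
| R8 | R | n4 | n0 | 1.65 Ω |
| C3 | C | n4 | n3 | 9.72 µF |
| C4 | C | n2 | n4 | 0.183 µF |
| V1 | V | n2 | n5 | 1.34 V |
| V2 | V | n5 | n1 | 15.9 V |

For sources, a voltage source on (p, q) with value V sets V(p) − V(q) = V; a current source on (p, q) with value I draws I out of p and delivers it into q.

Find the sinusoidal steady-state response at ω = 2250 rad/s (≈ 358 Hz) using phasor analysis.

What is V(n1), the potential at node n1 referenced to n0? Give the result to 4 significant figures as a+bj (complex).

-11.28-0.9067j V

Apply KCL at each of the 5 non-ground nodes and solve the resulting linear system.
Node n1: branches {I1, C1, C2, R5, R6, V2} → V_1 = -11.28-0.9067j
Node n2: branches {R2, C4, V1} → V_2 = 5.958-0.9067j
Node n3: branches {R1, I1, R3, I2, I4, R5, I5, R7, C3} → V_3 = 4.333-1.268j
Node n4: branches {L1, I3, R4, I5, R8, C3, C4} → V_4 = -0.1177+0.03018j
Node n5: branches {I2, I3, R4, C1, C2, R6, R7, V1, V2} → V_5 = 4.618-0.9067j
Source currents: i(V1)=-0.002073-0.002245j, i(V2)=-0.2534-0.06293j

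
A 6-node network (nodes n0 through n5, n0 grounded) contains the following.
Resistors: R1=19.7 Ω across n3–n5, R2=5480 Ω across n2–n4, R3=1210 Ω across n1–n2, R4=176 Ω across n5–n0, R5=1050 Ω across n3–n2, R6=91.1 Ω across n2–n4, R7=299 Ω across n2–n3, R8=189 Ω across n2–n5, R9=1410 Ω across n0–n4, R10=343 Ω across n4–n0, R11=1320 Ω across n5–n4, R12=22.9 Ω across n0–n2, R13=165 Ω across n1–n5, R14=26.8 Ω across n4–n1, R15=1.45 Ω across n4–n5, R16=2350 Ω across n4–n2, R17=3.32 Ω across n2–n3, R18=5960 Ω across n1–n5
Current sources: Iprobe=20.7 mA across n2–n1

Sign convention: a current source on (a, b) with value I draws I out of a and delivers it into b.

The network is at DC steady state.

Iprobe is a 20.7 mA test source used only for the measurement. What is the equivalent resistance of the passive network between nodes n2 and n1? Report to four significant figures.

Element admittances at DC:
  Y(R1) = 0.05076 S between n3,n5
  Y(R2) = 0.0001825 S between n2,n4
  Y(R3) = 0.0008264 S between n1,n2
  Y(R4) = 0.005682 S between n5,n0
  Y(R5) = 0.0009524 S between n3,n2
  Y(R6) = 0.01098 S between n2,n4
  Y(R7) = 0.003344 S between n2,n3
  Y(R8) = 0.005291 S between n2,n5
  Y(R9) = 0.0007092 S between n0,n4
  Y(R10) = 0.002915 S between n4,n0
  Y(R11) = 0.0007576 S between n5,n4
  Y(R12) = 0.04367 S between n0,n2
  Y(R13) = 0.006061 S between n1,n5
  Y(R14) = 0.03731 S between n4,n1
  Y(R15) = 0.6897 S between n4,n5
  Y(R16) = 0.0004255 S between n4,n2
  Y(R17) = 0.3012 S between n2,n3
  Y(R18) = 0.0001678 S between n1,n5
  Iprobe: injects 0.0207 A into n1 (from n2)
Assemble and solve the 5×5 MNA system:
  V(n1)=0.7150  V(n2)=-0.05234  V(n3)=-0.01090  V(n4)=0.2567  V(n5)=0.2385

R_eq = 37.07 Ω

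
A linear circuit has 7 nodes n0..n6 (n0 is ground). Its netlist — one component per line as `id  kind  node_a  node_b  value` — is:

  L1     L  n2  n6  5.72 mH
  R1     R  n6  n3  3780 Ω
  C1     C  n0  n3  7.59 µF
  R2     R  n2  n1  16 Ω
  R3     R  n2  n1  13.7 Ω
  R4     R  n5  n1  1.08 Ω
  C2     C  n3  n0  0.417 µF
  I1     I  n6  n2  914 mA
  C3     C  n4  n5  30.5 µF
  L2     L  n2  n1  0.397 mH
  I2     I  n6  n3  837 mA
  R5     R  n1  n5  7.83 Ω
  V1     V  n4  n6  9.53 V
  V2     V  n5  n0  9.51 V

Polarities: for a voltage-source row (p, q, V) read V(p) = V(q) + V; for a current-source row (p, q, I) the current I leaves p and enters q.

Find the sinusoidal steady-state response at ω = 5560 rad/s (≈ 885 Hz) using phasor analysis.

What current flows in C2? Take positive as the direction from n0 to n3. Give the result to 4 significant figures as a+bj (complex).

-0.04355-0.0004238j A

Apply KCL at each of the 6 non-ground nodes and solve the resulting linear system.
Node n1: branches {R2, R3, R4, L2, R5} → V_1 = 10.64+0.3886j
Node n2: branches {L1, R2, R3, I1, L2} → V_2 = 10.54+3.057j
Node n3: branches {R1, C1, C2, I2} → V_3 = 0.1828-18.79j
Node n4: branches {C3, V1} → V_4 = 7.048+11.97j
Node n5: branches {R4, C3, R5, V2} → V_5 = 9.510+0.000j
Node n6: branches {L1, R1, I1, I2, V1} → V_6 = -2.482+11.97j
Source currents: i(V1)=2.031+0.4175j, i(V2)=-0.8363-0.008138j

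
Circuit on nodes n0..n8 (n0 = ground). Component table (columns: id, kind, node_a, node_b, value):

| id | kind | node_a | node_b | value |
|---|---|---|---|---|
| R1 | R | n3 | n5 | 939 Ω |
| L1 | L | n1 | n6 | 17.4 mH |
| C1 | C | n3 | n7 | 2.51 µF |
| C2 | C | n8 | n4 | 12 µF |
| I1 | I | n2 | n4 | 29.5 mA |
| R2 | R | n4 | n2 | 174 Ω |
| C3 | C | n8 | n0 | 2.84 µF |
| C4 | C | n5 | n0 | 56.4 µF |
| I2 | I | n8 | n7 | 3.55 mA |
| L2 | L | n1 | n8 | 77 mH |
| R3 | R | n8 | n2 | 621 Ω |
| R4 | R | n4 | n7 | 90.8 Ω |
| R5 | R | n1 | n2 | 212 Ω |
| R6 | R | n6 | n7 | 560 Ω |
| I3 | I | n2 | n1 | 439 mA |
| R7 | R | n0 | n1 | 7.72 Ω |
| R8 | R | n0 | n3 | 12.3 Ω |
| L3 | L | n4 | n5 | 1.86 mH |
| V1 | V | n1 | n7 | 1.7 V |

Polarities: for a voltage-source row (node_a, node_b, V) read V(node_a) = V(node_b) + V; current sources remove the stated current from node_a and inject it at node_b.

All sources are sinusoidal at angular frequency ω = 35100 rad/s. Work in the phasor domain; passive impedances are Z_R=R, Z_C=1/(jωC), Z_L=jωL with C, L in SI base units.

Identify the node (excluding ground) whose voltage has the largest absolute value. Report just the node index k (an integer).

2

Element admittances at ω=35100 rad/s:
  Y(R1) = 0.001065+0.000j S between n3,n5
  Y(L1) = 0.000-0.001637j S between n1,n6
  Y(C1) = 0.000+0.08810j S between n3,n7
  Y(C2) = 0.000+0.4212j S between n8,n4
  I1: injects 0.0295 A into n4 (from n2)
  Y(R2) = 0.005747+0.000j S between n4,n2
  Y(C3) = 0.000+0.09968j S between n8,n0
  Y(C4) = 0.000+1.980j S between n5,n0
  I2: injects 0.00355 A into n7 (from n8)
  Y(L2) = 0.000-0.0003700j S between n1,n8
  Y(R3) = 0.001610+0.000j S between n8,n2
  Y(R4) = 0.01101+0.000j S between n4,n7
  Y(R5) = 0.004717+0.000j S between n1,n2
  Y(R6) = 0.001786+0.000j S between n6,n7
  I3: injects 0.439 A into n1 (from n2)
  Y(R7) = 0.1295+0.000j S between n0,n1
  Y(R8) = 0.08130+0.000j S between n0,n3
  Y(L3) = 0.000-0.01532j S between n4,n5
  V1: constraint V(n1)−V(n7) = 1.7
Assemble and solve the 9×9 MNA system:
  V(n1)=1.886+0.2245j  V(n2)=-38.48+2.172j  V(n3)=-0.01264+0.2126j  V(n4)=-0.7088+3.541j  V(n5)=0.005658-0.02760j  V(n6)=0.9629-0.6223j  V(n7)=0.1865+0.2245j  V(n8)=-0.5775+2.989j
  i(V1)=0.003876-0.01747j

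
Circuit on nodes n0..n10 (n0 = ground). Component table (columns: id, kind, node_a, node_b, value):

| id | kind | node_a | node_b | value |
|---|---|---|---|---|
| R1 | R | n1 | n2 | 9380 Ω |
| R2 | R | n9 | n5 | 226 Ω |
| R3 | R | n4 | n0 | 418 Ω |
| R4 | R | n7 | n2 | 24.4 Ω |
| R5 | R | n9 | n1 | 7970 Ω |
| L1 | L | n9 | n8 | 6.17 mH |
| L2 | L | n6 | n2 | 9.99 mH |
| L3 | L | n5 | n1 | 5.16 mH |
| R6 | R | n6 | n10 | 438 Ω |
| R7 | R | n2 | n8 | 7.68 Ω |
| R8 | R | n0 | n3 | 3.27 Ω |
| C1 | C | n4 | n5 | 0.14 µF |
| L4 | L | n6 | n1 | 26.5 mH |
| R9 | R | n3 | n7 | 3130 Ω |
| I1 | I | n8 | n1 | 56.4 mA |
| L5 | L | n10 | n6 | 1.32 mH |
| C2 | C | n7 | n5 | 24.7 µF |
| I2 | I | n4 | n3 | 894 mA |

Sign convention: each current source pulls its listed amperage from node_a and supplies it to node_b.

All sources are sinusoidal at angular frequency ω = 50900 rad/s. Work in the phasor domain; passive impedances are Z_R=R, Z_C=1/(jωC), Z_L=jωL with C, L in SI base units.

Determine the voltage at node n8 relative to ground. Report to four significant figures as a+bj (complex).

Apply KCL at each of the 10 non-ground nodes and solve the resulting linear system.
Node n1: branches {R1, R5, L3, L4, I1} → V_1 = -328.3-0.2148j
Node n2: branches {R1, R4, L2, R7} → V_2 = -330.0-13.20j
Node n3: branches {R8, R9, I2} → V_3 = 2.577-0.01373j
Node n4: branches {R3, C1, I2} → V_4 = -329.4+1.755j
Node n5: branches {R2, L3, C1, C2} → V_5 = -328.8-13.10j
Node n6: branches {L2, R6, L4, L5} → V_6 = -329.5-9.647j
Node n7: branches {R4, R9, C2} → V_7 = -328.8-13.15j
Node n8: branches {L1, R7, I1} → V_8 = -330.4-13.22j
Node n9: branches {R2, R5, L1} → V_9 = -329.6-12.18j
Node n10: branches {R6, L5} → V_10 = -329.5-9.647j

-330.4-13.22j V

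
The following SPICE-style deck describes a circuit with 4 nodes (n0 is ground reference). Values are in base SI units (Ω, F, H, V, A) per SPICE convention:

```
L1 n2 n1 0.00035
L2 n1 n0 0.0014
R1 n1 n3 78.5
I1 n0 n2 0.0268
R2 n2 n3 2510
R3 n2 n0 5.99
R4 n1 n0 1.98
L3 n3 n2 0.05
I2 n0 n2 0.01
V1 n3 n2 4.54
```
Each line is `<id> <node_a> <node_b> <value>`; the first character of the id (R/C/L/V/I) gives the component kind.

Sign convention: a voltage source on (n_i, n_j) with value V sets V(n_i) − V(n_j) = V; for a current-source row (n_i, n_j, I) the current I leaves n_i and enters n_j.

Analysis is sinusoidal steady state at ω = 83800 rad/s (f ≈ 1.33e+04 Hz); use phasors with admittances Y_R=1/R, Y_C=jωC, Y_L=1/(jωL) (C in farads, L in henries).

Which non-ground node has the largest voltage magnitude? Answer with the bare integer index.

Element admittances at ω=83800 rad/s:
  Y(L1) = 0.000-0.03409j S between n2,n1
  Y(L2) = 0.000-0.008524j S between n1,n0
  Y(R1) = 0.01274+0.000j S between n1,n3
  I1: injects 0.0268 A into n2 (from n0)
  Y(R2) = 0.0003984+0.000j S between n2,n3
  Y(R3) = 0.1669+0.000j S between n2,n0
  Y(R4) = 0.5051+0.000j S between n1,n0
  Y(L3) = 0.000-0.0002387j S between n3,n2
  I2: injects 0.01 A into n2 (from n0)
  V1: constraint V(n3)−V(n2) = 4.54
Assemble and solve the 4×4 MNA system:
  V(n1)=0.1056+0.01432j  V(n2)=-0.09967-0.03793j  V(n3)=4.440-0.03793j
  i(V1)=-0.05703+0.001749j

3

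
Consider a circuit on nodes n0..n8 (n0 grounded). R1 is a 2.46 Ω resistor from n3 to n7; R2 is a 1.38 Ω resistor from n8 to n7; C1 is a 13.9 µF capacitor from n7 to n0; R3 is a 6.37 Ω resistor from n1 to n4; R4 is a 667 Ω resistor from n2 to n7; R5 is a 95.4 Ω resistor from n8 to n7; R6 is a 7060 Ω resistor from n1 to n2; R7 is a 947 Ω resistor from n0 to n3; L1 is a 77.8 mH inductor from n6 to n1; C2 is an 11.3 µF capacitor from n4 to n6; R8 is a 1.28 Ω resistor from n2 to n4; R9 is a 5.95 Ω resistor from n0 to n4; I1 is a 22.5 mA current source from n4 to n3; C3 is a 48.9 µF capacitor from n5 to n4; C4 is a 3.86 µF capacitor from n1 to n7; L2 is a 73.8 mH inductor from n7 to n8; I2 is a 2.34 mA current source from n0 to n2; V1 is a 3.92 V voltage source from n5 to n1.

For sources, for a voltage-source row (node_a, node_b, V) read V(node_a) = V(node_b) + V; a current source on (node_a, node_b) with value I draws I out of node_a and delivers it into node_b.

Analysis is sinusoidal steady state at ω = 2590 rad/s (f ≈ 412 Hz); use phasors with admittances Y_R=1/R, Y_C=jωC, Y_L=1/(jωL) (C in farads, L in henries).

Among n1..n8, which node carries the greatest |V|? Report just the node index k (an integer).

Apply KCL at each of the 8 non-ground nodes and solve the resulting linear system.
Node n1: branches {R3, R6, L1, C4, V1} → V_1 = -1.698-1.830j
Node n2: branches {R4, R6, R8, I2} → V_2 = -0.1742+0.07130j
Node n3: branches {R1, R7, I1} → V_3 = -0.2609-0.8952j
Node n4: branches {R3, C2, R8, R9, I1, C3} → V_4 = -0.1767+0.07351j
Node n5: branches {C3, V1} → V_5 = 2.222-1.830j
Node n6: branches {L1, C2} → V_6 = 0.1339+0.4622j
Node n7: branches {R1, R2, C1, R4, R5, C4, L2} → V_7 = -0.3169-0.8975j
Node n8: branches {R2, R5, L2} → V_8 = -0.3169-0.8975j
Source currents: i(V1)=-0.2411-0.3038j

5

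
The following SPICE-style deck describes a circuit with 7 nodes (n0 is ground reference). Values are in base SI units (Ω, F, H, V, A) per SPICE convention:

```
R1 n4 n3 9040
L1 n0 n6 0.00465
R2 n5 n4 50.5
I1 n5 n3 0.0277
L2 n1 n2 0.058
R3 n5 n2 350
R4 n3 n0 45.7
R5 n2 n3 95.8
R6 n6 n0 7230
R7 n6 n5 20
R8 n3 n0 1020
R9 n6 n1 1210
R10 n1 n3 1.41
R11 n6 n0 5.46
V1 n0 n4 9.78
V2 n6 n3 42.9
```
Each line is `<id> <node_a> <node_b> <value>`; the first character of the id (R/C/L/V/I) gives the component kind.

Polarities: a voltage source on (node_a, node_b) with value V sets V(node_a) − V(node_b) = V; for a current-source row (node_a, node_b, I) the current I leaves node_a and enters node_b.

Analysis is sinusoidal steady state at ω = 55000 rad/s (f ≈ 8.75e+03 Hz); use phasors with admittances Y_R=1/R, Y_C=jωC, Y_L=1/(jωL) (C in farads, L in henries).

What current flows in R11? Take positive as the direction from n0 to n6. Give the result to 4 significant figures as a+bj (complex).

-0.7287-0.01279j A

Element admittances at ω=55000 rad/s:
  Y(R1) = 0.0001106+0.000j S between n4,n3
  Y(L1) = 0.000-0.003910j S between n0,n6
  Y(R2) = 0.01980+0.000j S between n5,n4
  I1: injects 0.0277 A into n3 (from n5)
  Y(L2) = 0.000-0.0003135j S between n1,n2
  Y(R3) = 0.002857+0.000j S between n5,n2
  Y(R4) = 0.02188+0.000j S between n3,n0
  Y(R5) = 0.01044+0.000j S between n2,n3
  Y(R6) = 0.0001383+0.000j S between n6,n0
  Y(R7) = 0.05000+0.000j S between n6,n5
  Y(R8) = 0.0009804+0.000j S between n3,n0
  Y(R9) = 0.0008264+0.000j S between n6,n1
  Y(R10) = 0.7092+0.000j S between n1,n3
  Y(R11) = 0.1832+0.000j S between n6,n0
  V1: constraint V(n0)−V(n4) = 9.78
  V2: constraint V(n6)−V(n3) = 42.9
Assemble and solve the 8×8 MNA system:
  V(n1)=-38.87+0.06632j  V(n2)=-30.89+0.2555j  V(n3)=-38.92+0.06985j  V(n4)=-9.780+0.000j  V(n5)=-1.523+0.05811j  V(n6)=3.979+0.06985j
  i(V1)=-0.1603-0.001158j  i(V2)=-1.040+0.002166j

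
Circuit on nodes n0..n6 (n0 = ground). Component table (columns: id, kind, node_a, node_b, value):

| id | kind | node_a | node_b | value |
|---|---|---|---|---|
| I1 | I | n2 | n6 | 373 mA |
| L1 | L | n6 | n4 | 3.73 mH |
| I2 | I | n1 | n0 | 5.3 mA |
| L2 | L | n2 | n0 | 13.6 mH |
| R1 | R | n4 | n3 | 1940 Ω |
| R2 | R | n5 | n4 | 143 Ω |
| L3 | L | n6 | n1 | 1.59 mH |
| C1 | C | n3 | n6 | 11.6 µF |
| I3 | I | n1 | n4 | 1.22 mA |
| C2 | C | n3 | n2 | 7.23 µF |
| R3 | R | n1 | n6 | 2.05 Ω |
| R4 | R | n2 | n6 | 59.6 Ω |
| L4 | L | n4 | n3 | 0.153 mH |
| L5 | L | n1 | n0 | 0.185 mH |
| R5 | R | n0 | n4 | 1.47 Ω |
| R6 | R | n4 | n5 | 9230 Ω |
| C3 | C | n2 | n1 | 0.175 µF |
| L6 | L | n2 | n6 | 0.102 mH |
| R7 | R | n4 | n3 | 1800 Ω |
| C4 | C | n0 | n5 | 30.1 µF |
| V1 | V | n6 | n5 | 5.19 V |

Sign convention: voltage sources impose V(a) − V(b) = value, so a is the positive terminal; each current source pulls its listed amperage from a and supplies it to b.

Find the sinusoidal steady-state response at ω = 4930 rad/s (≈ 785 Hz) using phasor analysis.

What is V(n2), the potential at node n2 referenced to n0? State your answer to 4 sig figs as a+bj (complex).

-0.3452+1.968j V

MNA unknowns: 6 node voltages V₁..V_6 plus 1 source current (V1)
I1: z[2]−=0.373, z[6]+=0.373
L1: Y=0.000-0.05438j on G[6,4]
I2: z[1]−=0.0053, z[0]+=0.0053
L2: Y=0.000-0.01491j on G[2,0]
R1: Y=0.0005155+0.000j on G[4,3]
R2: Y=0.006993+0.000j on G[5,4]
L3: Y=0.000-0.1276j on G[6,1]
C1: Y=0.000+0.05719j on G[3,6]
I3: z[1]−=0.00122, z[4]+=0.00122
C2: Y=0.000+0.03564j on G[3,2]
R3: Y=0.4878+0.000j on G[1,6]
R4: Y=0.01678+0.000j on G[2,6]
L4: Y=0.000-1.326j on G[4,3]
L5: Y=0.000-1.096j on G[1,0]
R5: Y=0.6803+0.000j on G[0,4]
R6: Y=0.0001083+0.000j on G[4,5]
C3: Y=0.000+0.0008627j on G[2,1]
L6: Y=0.000-1.989j on G[2,6]
R7: Y=0.0005556+0.000j on G[4,3]
C4: Y=0.000+0.1484j on G[0,5]
V1: row V6−V5=5.19, i_V1 at 6,5
solve → V1=-0.7371+0.3725j, V2=-0.3452+1.968j, V3=-0.1747-0.1433j, V4=-0.1864+0.01156j, V5=-5.534+2.131j, V6=-0.3435+2.131j
aux → i_V1=-0.3543-0.8061j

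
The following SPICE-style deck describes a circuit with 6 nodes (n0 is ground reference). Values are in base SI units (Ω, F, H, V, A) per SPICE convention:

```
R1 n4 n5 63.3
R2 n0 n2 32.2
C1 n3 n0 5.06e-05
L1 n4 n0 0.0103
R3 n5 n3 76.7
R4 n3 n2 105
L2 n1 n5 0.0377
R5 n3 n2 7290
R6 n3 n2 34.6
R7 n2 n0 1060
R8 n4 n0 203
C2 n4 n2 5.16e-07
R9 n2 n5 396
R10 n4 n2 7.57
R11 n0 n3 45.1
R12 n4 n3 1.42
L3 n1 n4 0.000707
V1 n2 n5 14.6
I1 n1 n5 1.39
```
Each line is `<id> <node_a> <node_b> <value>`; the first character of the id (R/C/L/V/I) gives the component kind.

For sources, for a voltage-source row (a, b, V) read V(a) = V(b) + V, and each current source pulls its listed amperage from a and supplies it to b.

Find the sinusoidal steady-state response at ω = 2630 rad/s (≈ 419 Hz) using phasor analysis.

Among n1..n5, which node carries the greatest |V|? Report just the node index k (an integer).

Apply KCL at each of the 5 non-ground nodes and solve the resulting linear system.
Node n1: branches {L2, L3, I1} → V_1 = -1.858-0.9145j
Node n2: branches {R2, R4, R5, R6, R7, C2, R9, R10, V1} → V_2 = 6.376+1.105j
Node n3: branches {C1, R3, R4, R5, R6, R11, R12} → V_3 = -1.098+1.739j
Node n4: branches {R1, L1, R8, C2, R10, R12, L3} → V_4 = -1.739+1.632j
Node n5: branches {R1, R3, L2, R9, V1, I1} → V_5 = -8.224+1.105j
Source currents: i(V1)=-1.602+0.04762j

5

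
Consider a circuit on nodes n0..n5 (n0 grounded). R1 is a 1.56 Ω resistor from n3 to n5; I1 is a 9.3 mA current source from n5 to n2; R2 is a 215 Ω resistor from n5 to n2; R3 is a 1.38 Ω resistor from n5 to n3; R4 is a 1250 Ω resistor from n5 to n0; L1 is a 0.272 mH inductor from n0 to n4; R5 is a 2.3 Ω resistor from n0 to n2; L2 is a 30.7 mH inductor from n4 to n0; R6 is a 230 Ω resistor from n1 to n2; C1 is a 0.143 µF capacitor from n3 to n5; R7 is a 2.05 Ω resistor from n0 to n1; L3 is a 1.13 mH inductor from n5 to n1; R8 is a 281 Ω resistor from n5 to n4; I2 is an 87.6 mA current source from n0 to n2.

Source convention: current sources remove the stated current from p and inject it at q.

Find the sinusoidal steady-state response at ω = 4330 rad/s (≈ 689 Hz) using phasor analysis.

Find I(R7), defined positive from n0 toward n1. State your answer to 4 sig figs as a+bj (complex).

Element admittances at ω=4330 rad/s:
  Y(R1) = 0.6410+0.000j S between n3,n5
  I1: injects 0.0093 A into n2 (from n5)
  Y(R2) = 0.004651+0.000j S between n5,n2
  Y(R3) = 0.7246+0.000j S between n5,n3
  Y(R4) = 0.0008000+0.000j S between n5,n0
  Y(L1) = 0.000-0.8491j S between n0,n4
  Y(R5) = 0.4348+0.000j S between n0,n2
  Y(L2) = 0.000-0.007523j S between n4,n0
  Y(R6) = 0.004348+0.000j S between n1,n2
  Y(C1) = 0.000+0.0006192j S between n3,n5
  Y(R7) = 0.4878+0.000j S between n0,n1
  Y(L3) = 0.000-0.2044j S between n5,n1
  Y(R8) = 0.003559+0.000j S between n5,n4
  I2: injects 0.0876 A into n2 (from n0)
Assemble and solve the 5×5 MNA system:
  V(n1)=-0.01461+0.0007082j  V(n2)=0.2180-0.0004030j  V(n3)=-0.01632-0.03911j  V(n4)=0.0001622-6.849e-05j  V(n5)=-0.01632-0.03911j

0.007127-0.0003454j A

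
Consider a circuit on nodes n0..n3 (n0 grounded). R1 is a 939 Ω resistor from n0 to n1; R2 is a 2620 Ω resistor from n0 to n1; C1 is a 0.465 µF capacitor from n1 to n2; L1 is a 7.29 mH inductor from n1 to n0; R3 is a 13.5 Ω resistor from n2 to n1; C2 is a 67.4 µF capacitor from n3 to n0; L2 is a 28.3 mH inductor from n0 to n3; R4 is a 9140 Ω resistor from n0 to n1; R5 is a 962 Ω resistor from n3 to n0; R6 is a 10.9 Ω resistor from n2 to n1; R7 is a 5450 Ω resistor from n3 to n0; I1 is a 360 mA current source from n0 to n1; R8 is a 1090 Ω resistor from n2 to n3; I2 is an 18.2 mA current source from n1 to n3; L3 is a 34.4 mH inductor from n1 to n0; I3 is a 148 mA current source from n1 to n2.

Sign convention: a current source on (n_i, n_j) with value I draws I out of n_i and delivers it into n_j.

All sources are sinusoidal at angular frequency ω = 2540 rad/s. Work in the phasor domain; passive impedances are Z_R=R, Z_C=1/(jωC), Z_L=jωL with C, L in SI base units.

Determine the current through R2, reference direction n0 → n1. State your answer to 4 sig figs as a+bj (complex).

Element admittances at ω=2540 rad/s:
  Y(R1) = 0.001065+0.000j S between n0,n1
  Y(R2) = 0.0003817+0.000j S between n0,n1
  Y(C1) = 0.000+0.001181j S between n1,n2
  Y(L1) = 0.000-0.05401j S between n1,n0
  Y(R3) = 0.07407+0.000j S between n2,n1
  Y(C2) = 0.000+0.1712j S between n3,n0
  Y(L2) = 0.000-0.01391j S between n0,n3
  Y(R4) = 0.0001094+0.000j S between n0,n1
  Y(R5) = 0.001040+0.000j S between n3,n0
  Y(R6) = 0.09174+0.000j S between n2,n1
  Y(R7) = 0.0001835+0.000j S between n3,n0
  I1: injects 0.36 A into n1 (from n0)
  Y(R8) = 0.0009174+0.000j S between n2,n3
  I2: injects 0.0182 A into n3 (from n1)
  Y(L3) = 0.000-0.01144j S between n1,n0
  I3: injects 0.148 A into n2 (from n1)
Assemble and solve the 3×3 MNA system:
  V(n1)=0.1978+5.203j  V(n2)=1.084+5.167j  V(n3)=0.03180-0.1216j

-7.551e-05-0.001986j A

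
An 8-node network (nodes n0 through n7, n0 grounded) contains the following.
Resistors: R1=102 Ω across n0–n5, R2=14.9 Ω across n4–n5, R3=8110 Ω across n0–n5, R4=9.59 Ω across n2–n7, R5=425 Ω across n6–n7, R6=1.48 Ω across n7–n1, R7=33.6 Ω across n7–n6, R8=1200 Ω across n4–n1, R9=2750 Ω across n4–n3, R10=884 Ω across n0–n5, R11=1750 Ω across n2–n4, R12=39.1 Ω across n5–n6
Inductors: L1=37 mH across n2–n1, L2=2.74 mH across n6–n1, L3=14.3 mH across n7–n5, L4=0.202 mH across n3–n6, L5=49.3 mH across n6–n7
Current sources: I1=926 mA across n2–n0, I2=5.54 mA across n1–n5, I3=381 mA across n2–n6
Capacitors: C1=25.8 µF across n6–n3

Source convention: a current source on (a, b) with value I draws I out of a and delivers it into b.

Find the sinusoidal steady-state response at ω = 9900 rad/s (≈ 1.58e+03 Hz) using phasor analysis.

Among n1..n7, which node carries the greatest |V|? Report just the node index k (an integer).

Apply KCL at each of the 7 non-ground nodes and solve the resulting linear system.
Node n1: branches {L1, R6, R8, L2, I2} → V_1 = -119.5-27.39j
Node n2: branches {L1, R4, I1, R11, I3} → V_2 = -132.9-27.17j
Node n3: branches {C1, R9, L4} → V_3 = -110.2-8.558j
Node n4: branches {R2, R8, R9, R11} → V_4 = -84.72-0.6019j
Node n5: branches {R1, R2, R3, L3, I2, R10, R12} → V_5 = -83.74+0.000j
Node n6: branches {R5, C1, R7, L2, L4, L5, R12, I3} → V_6 = -110.1-8.596j
Node n7: branches {R4, R5, R6, R7, L3, L5} → V_7 = -120.6-26.96j

2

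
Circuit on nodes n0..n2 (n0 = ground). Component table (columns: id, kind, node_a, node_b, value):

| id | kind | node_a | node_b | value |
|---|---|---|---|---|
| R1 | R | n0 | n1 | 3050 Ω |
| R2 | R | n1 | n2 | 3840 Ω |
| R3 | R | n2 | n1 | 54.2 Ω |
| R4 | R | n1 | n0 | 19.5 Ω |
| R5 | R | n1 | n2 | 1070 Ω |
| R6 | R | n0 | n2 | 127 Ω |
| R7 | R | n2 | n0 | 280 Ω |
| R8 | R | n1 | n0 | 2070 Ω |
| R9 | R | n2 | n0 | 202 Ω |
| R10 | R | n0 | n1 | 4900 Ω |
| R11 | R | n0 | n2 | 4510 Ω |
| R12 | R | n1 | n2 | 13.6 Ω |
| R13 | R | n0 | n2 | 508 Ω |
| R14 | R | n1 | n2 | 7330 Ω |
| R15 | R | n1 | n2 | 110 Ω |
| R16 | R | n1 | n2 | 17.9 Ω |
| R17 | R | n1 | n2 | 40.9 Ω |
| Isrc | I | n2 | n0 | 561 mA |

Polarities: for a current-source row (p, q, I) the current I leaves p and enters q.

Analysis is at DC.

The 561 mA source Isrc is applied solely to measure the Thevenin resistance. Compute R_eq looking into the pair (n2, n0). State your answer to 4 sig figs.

Element admittances at DC:
  Y(R1) = 0.0003279 S between n0,n1
  Y(R2) = 0.0002604 S between n1,n2
  Y(R3) = 0.01845 S between n2,n1
  Y(R4) = 0.05128 S between n1,n0
  Y(R5) = 0.0009346 S between n1,n2
  Y(R6) = 0.007874 S between n0,n2
  Y(R7) = 0.003571 S between n2,n0
  Y(R8) = 0.0004831 S between n1,n0
  Y(R9) = 0.004950 S between n2,n0
  Y(R10) = 0.0002041 S between n0,n1
  Y(R11) = 0.0002217 S between n0,n2
  Y(R12) = 0.07353 S between n1,n2
  Y(R13) = 0.001969 S between n0,n2
  Y(R14) = 0.0001364 S between n1,n2
  Y(R15) = 0.009091 S between n1,n2
  Y(R16) = 0.05587 S between n1,n2
  Y(R17) = 0.02445 S between n1,n2
  Isrc: injects 0.561 A into n0 (from n2)
Assemble and solve the 2×2 MNA system:
  V(n1)=-7.362  V(n2)=-9.469

R_eq = 16.88 Ω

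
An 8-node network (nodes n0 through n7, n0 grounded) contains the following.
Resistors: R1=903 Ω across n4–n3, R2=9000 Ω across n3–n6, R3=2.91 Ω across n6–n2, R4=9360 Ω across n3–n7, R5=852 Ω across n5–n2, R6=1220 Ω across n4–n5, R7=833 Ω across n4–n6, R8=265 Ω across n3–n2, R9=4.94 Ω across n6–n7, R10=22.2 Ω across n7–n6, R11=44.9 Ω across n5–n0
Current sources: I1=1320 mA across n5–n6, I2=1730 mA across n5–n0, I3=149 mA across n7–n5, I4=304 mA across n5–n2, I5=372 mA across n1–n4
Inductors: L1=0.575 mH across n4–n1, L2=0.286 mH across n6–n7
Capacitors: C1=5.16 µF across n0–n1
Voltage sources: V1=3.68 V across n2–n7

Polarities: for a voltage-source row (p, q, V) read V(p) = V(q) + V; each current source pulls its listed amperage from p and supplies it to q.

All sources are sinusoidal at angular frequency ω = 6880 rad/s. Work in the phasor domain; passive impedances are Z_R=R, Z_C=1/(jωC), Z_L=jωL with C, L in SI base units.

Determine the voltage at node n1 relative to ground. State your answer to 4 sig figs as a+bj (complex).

0.7224-21.51j V

Apply KCL at each of the 7 non-ground nodes and solve the resulting linear system.
Node n1: branches {L1, C1, I5} → V_1 = 0.7224-21.51j
Node n2: branches {R3, R5, I4, R8, V1} → V_2 = 415.6-11.92j
Node n3: branches {R1, R2, R4, R8} → V_3 = 325.4-12.99j
Node n4: branches {R1, L1, R6, R7, I5} → V_4 = 0.6210-17.02j
Node n5: branches {I1, I2, I3, R5, R6, I4, R11} → V_5 = -112.0-1.152j
Node n6: branches {R2, I1, R3, L2, R7, R9, R10} → V_6 = 413.9-10.19j
Node n7: branches {I3, R4, L2, R9, R10, V1} → V_7 = 411.9-11.92j
Source currents: i(V1)=-1.223+0.6031j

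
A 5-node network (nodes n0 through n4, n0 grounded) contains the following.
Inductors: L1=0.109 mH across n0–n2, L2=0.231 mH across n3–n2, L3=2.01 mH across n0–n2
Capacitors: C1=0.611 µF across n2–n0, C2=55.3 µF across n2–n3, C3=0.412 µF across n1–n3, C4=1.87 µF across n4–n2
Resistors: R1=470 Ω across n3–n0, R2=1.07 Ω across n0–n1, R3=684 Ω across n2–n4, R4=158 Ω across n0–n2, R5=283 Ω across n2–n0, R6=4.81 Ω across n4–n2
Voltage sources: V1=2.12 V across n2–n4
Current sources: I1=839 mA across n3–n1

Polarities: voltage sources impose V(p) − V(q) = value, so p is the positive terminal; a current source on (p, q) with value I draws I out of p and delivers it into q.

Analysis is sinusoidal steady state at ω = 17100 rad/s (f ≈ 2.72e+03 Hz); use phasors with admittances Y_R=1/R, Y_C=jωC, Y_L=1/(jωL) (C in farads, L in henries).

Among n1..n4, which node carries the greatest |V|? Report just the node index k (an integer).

Element admittances at ω=17100 rad/s:
  Y(L1) = 0.000-0.5365j S between n0,n2
  Y(C1) = 0.000+0.01045j S between n2,n0
  Y(C2) = 0.000+0.9456j S between n2,n3
  Y(L2) = 0.000-0.2532j S between n3,n2
  Y(C3) = 0.000+0.007045j S between n1,n3
  Y(R1) = 0.002128+0.000j S between n3,n0
  Y(C4) = 0.000+0.03198j S between n4,n2
  Y(R2) = 0.9346+0.000j S between n0,n1
  Y(R3) = 0.001462+0.000j S between n2,n4
  Y(R4) = 0.006329+0.000j S between n0,n2
  Y(R5) = 0.003534+0.000j S between n2,n0
  Y(L3) = 0.000-0.02909j S between n0,n2
  Y(R6) = 0.2079+0.000j S between n4,n2
  V1: constraint V(n2)−V(n4) = 2.12
  I1: injects 0.839 A into n1 (from n3)
Assemble and solve the 5×5 MNA system:
  V(n1)=0.8999-0.007006j  V(n2)=-0.03984-1.514j  V(n3)=-0.02947-0.2997j  V(n4)=-2.160-1.514j
  i(V1)=-0.4438-0.06779j

4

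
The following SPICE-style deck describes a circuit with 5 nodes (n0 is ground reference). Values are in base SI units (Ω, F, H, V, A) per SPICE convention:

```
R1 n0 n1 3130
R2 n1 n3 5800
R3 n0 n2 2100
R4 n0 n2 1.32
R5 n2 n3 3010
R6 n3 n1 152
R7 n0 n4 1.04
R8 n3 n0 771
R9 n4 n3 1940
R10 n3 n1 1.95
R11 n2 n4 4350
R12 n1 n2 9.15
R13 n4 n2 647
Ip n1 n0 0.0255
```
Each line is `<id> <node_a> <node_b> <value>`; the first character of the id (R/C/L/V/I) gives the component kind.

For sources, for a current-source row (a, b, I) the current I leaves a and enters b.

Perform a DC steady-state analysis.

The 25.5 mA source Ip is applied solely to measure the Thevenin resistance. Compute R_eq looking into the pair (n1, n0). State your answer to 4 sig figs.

MNA unknowns: 4 node voltages V₁..V_4
R1: Y=0.0003195 on G[0,1]
R2: Y=0.0001724 on G[1,3]
R3: Y=0.0004762 on G[0,2]
R4: Y=0.7576 on G[0,2]
R5: Y=0.0003322 on G[2,3]
R6: Y=0.006579 on G[3,1]
R7: Y=0.9615 on G[0,4]
R8: Y=0.001297 on G[3,0]
R9: Y=0.0005155 on G[4,3]
R10: Y=0.5128 on G[3,1]
R11: Y=0.0002299 on G[2,4]
R12: Y=0.1093 on G[1,2]
R13: Y=0.001546 on G[4,2]
Ip: z[1]−=0.0255, z[0]+=0.0255
solve → V1=-0.2604, V2=-0.03283, V3=-0.2594, V4=-0.0001992

R_eq = 10.21 Ω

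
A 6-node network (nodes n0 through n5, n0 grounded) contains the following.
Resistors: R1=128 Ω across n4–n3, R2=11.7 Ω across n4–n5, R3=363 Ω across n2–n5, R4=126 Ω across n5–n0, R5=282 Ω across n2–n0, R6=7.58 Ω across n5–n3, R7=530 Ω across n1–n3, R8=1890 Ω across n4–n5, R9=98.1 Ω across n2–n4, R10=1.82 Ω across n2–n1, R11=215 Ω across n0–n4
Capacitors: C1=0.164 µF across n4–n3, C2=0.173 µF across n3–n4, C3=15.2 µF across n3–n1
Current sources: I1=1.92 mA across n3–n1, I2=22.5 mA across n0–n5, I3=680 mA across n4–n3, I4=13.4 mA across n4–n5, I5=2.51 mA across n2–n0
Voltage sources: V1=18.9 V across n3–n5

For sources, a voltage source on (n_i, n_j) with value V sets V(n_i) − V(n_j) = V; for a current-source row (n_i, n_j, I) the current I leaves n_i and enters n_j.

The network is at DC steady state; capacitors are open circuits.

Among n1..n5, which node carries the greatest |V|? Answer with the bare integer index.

3

Element admittances at DC:
  Y(R1) = 0.007812 S between n4,n3
  Y(R2) = 0.08547 S between n4,n5
  Y(C1) = 0.000 S between n4,n3
  Y(R3) = 0.002755 S between n2,n5
  I1: injects 0.00192 A into n1 (from n3)
  Y(R4) = 0.007937 S between n5,n0
  Y(R5) = 0.003546 S between n2,n0
  Y(R6) = 0.1319 S between n5,n3
  Y(R7) = 0.001887 S between n1,n3
  Y(R8) = 0.0005291 S between n4,n5
  I2: injects 0.0225 A into n5 (from n0)
  Y(R9) = 0.01019 S between n2,n4
  Y(C2) = 0.000 S between n3,n4
  Y(R10) = 0.5495 S between n2,n1
  Y(C3) = 0.000 S between n3,n1
  I3: injects 0.68 A into n3 (from n4)
  I4: injects 0.0134 A into n5 (from n4)
  I5: injects 0.00251 A into n0 (from n2)
  Y(R11) = 0.004651 S between n0,n4
  V1: constraint V(n3)−V(n5) = 18.9
Assemble and solve the 6×6 MNA system:
  V(n1)=1.557  V(n2)=1.483  V(n3)=22.03  V(n4)=-2.179  V(n5)=3.133
  i(V1)=-2.043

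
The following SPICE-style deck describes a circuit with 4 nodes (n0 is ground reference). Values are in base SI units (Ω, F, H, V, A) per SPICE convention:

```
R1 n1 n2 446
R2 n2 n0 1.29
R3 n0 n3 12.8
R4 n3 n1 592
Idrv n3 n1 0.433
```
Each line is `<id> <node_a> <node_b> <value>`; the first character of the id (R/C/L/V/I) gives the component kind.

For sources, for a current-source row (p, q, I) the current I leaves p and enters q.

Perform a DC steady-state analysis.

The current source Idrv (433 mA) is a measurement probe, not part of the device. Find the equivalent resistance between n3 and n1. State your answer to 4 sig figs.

Element admittances at DC:
  Y(R1) = 0.002242 S between n1,n2
  Y(R2) = 0.7752 S between n2,n0
  Y(R3) = 0.07812 S between n0,n3
  Y(R4) = 0.001689 S between n3,n1
  Idrv: injects 0.433 A into n1 (from n3)
Assemble and solve the 3×3 MNA system:
  V(n1)=109.0  V(n2)=0.3143  V(n3)=-3.119

R_eq = 258.9 Ω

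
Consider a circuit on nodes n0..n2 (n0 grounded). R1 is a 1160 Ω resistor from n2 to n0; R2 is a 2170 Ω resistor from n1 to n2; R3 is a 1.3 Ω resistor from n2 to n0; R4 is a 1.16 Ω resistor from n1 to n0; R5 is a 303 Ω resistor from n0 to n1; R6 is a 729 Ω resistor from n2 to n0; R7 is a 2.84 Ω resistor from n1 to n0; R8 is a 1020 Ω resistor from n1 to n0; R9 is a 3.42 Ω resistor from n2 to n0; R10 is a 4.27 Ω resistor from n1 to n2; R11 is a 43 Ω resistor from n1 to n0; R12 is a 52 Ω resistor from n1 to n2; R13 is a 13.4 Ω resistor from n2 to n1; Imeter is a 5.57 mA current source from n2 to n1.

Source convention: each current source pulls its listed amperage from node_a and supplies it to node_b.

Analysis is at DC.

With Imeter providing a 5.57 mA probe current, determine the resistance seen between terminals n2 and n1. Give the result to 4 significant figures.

Apply KCL at each of the 2 non-ground nodes and solve the resulting linear system.
Node n1: branches {R2, R4, R5, R7, R8, R10, R11, R12, R13, Imeter} → V_1 = 0.002851
Node n2: branches {R1, R2, R3, R6, R9, R10, R12, R13, Imeter} → V_2 = -0.003328

R_eq = 1.109 Ω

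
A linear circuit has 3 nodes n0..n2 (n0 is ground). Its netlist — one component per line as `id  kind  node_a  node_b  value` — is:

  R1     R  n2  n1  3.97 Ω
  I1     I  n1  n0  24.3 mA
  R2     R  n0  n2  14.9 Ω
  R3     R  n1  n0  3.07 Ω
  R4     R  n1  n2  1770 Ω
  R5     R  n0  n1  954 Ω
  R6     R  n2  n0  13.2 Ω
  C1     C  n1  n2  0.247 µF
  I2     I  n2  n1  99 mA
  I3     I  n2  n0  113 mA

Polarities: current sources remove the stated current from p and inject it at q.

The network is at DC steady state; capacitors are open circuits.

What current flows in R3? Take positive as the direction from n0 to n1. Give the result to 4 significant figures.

Apply KCL at each of the 2 non-ground nodes and solve the resulting linear system.
Node n1: branches {R1, I1, R3, R4, R5, C1, I2} → V_1 = -0.1452
Node n2: branches {R1, R2, R4, R6, C1, I2, I3} → V_2 = -0.6290

0.04729 A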